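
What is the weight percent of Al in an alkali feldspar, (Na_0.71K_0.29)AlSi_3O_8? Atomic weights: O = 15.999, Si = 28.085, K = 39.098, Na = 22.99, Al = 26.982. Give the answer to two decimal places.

Formula mass = 0.71·22.99 + 0.29·39.098 + 1·26.982 + 3·28.085 + 8·15.999 = 266.890 g/mol, of which 26.982 g is Al.
So Al makes up 26.982/266.890 = 0.1011 of the mass, i.e. 10.11%.

10.11 weight percent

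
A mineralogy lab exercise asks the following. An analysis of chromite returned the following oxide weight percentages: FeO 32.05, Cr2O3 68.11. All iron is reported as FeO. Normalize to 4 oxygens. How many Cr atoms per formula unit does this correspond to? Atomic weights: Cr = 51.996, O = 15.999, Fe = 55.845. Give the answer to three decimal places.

2.002 Cr apfu

FeO: 32.05/71.844 = 0.44611 mol → 0.44611 mol Fe, 0.44611 mol O.
Cr2O3: 68.11/151.989 = 0.44812 mol → 0.89624 mol Cr, 1.34436 mol O.
Total oxygen = 1.79047 mol. Normalization factor = 4/1.79047 = 2.23405.
Cr per 4 O = 0.89624 × 2.23405 = 2.002.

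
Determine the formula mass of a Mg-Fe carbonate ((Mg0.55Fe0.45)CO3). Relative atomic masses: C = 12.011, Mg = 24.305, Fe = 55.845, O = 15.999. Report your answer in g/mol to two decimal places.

98.51 g/mol

The formula mass is the sum 0.55·24.305 + 0.45·55.845 + 1·12.011 + 3·15.999.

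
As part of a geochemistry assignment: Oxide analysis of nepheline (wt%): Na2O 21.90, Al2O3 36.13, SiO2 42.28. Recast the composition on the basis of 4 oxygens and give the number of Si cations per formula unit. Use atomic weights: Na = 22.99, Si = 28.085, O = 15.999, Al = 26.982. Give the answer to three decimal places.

21.90 wt% Na2O ÷ 61.979 g/mol = 0.35335 mol, giving 0.70670 Na and 0.35335 O.
36.13 wt% Al2O3 ÷ 101.961 g/mol = 0.35435 mol, giving 0.70870 Al and 1.06305 O.
42.28 wt% SiO2 ÷ 60.083 g/mol = 0.70369 mol, giving 0.70369 Si and 1.40738 O.
Oxygen sums to 2.82378; scaling by 4/2.82378 = 1.41654 puts the formula on 4 O.
Si: 0.70369 × 1.41654 = 0.997 atoms per formula unit.

0.997 Si apfu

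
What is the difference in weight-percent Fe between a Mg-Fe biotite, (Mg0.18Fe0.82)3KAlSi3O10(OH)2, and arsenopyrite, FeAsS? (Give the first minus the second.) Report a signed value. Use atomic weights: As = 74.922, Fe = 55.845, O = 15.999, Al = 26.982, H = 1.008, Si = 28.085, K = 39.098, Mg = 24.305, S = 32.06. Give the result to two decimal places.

Fe in (Mg0.18Fe0.82)3KAlSi3O10(OH)2: molar mass 494.842 g/mol; 2.46×55.845 = 137.379 g → 27.76 wt%.
Fe in FeAsS: molar mass 162.827 g/mol; 1×55.845 = 55.845 g → 34.30 wt%.
Difference = 27.76 − 34.30 = -6.54 percentage points.

-6.54 percentage points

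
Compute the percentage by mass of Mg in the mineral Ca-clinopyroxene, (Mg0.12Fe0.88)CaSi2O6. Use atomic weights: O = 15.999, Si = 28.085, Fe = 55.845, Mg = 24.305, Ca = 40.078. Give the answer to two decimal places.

Molar mass of (Mg0.12Fe0.88)CaSi2O6: 0.12·24.305 + 0.88·55.845 + 1·40.078 + 2·28.085 + 6·15.999 = 244.302 g/mol.
Mass of Mg per formula unit: 0.12 × 24.305 = 2.917 g.
Weight fraction Mg = 2.917 / 244.302 = 0.0119.

1.19 weight percent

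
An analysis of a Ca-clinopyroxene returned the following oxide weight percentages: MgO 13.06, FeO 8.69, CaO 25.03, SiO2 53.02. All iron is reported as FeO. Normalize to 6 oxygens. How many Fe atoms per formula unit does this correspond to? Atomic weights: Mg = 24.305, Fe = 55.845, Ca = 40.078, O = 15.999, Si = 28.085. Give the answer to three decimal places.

MgO: 13.06/40.304 = 0.32404 mol → 0.32404 mol Mg, 0.32404 mol O.
FeO: 8.69/71.844 = 0.12096 mol → 0.12096 mol Fe, 0.12096 mol O.
CaO: 25.03/56.077 = 0.44635 mol → 0.44635 mol Ca, 0.44635 mol O.
SiO2: 53.02/60.083 = 0.88245 mol → 0.88245 mol Si, 1.76490 mol O.
Total oxygen = 2.65625 mol. Normalization factor = 6/2.65625 = 2.25882.
Fe per 6 O = 0.12096 × 2.25882 = 0.273.

0.273 Fe apfu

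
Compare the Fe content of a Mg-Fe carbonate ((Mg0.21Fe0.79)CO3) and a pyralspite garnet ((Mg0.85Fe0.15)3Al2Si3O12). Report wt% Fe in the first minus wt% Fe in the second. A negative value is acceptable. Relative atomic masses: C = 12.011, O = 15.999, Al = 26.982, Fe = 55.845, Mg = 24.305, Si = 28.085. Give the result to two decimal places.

First mineral: 44.118 g Fe in 109.230 g formula = 40.39 wt% Fe.
Second mineral: 25.130 g Fe in 417.315 g formula = 6.02 wt% Fe.
40.39% − 6.02% gives a difference of 34.37 percentage points.

34.37 percentage points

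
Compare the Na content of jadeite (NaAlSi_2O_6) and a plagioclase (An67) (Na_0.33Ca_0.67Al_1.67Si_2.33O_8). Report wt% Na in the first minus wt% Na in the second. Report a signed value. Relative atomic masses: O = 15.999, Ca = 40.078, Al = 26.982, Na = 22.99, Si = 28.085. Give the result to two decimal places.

M(NaAlSi_2O_6) = 202.136 g/mol, so wt% Na = 22.990/202.136 × 100 = 11.37%.
M(Na_0.33Ca_0.67Al_1.67Si_2.33O_8) = 272.929 g/mol, so wt% Na = 7.587/272.929 × 100 = 2.78%.
11.37 − 2.78 = 8.59 pp.

8.59 percentage points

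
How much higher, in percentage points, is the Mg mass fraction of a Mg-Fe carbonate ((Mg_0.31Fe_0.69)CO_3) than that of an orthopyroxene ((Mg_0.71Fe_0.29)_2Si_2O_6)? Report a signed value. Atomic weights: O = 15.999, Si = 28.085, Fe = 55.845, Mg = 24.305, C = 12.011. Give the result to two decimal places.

-8.65 percentage points

First mineral: 7.535 g Mg in 106.076 g formula = 7.10 wt% Mg.
Second mineral: 34.513 g Mg in 219.067 g formula = 15.75 wt% Mg.
7.10% − 15.75% gives a difference of -8.65 percentage points.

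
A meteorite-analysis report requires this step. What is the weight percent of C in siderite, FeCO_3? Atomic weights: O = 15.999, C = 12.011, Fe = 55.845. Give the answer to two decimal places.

10.37 wt%

M(FeCO_3) = 115.853 g/mol.
C contributes 1 × 12.011 = 12.011 g per mole.
12.011/115.853 = 0.1037 → 10.37%.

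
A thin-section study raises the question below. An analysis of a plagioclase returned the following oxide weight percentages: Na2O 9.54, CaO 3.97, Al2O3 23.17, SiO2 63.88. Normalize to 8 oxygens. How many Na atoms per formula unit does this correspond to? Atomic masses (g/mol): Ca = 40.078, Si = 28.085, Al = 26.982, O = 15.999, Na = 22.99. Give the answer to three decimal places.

9.54 wt% Na2O ÷ 61.979 g/mol = 0.15392 mol, giving 0.30784 Na and 0.15392 O.
3.97 wt% CaO ÷ 56.077 g/mol = 0.07080 mol, giving 0.07080 Ca and 0.07080 O.
23.17 wt% Al2O3 ÷ 101.961 g/mol = 0.22724 mol, giving 0.45448 Al and 0.68172 O.
63.88 wt% SiO2 ÷ 60.083 g/mol = 1.06320 mol, giving 1.06320 Si and 2.12640 O.
Oxygen sums to 3.03284; scaling by 8/3.03284 = 2.63779 puts the formula on 8 O.
Na: 0.30784 × 2.63779 = 0.812 atoms per formula unit.

0.812 Na apfu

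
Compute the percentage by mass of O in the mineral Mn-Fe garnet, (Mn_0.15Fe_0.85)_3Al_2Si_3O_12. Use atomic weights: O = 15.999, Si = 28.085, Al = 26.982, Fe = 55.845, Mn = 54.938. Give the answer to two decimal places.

Formula mass = 0.45·54.938 + 2.55·55.845 + 2·26.982 + 3·28.085 + 12·15.999 = 497.334 g/mol, of which 191.988 g is O.
So O makes up 191.988/497.334 = 0.3860 of the mass, i.e. 38.60%.

38.60 weight percent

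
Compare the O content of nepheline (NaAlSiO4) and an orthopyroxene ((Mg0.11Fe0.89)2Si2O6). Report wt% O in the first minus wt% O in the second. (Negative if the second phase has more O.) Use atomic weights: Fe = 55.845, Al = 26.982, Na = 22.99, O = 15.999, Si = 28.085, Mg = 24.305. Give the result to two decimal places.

First mineral: 63.996 g O in 142.053 g formula = 45.05 wt% O.
Second mineral: 95.994 g O in 256.915 g formula = 37.36 wt% O.
45.05% − 37.36% gives a difference of 7.69 percentage points.

7.69 percentage points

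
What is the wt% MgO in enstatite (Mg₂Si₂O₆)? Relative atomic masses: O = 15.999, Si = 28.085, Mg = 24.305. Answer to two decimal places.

M(Mg₂Si₂O₆) = 200.774 g/mol; M(MgO) = 40.304 g/mol.
Moles MgO per formula unit = 2 Mg ÷ 1 = 2.0000.
MgO fraction = (2.0000 × 40.304) / 200.774 = 80.608/200.774 = 0.4015.

40.15 wt%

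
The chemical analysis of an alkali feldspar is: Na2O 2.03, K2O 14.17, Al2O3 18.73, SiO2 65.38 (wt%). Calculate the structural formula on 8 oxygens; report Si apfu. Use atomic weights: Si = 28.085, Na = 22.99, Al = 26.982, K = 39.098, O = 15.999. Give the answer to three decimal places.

2.991 Si apfu

Na2O (M=61.979): mol = 0.03275; Na = 0.06550, O = 0.03275.
K2O (M=94.195): mol = 0.15043; K = 0.30086, O = 0.15043.
Al2O3 (M=101.961): mol = 0.18370; Al = 0.36740, O = 0.55110.
SiO2 (M=60.083): mol = 1.08816; Si = 1.08816, O = 2.17632.
ΣO = 2.91060; factor = 8/ΣO = 2.74857.
Si apfu = 1.08816 × 2.74857 = 2.991.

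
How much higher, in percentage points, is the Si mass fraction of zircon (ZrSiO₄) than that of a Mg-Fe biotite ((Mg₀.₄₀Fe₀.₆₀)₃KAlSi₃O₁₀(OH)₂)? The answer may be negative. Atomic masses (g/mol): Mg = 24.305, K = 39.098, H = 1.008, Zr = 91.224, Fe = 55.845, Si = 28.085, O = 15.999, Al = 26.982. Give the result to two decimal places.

First mineral: 28.085 g Si in 183.305 g formula = 15.32 wt% Si.
Second mineral: 84.255 g Si in 474.026 g formula = 17.77 wt% Si.
15.32% − 17.77% gives a difference of -2.45 percentage points.

-2.45 percentage points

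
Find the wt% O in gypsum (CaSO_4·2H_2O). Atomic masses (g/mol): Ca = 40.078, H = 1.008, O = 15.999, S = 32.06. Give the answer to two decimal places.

55.76 weight percent

Molar mass of CaSO_4·2H_2O: 1*40.078 + 1*32.06 + 6*15.999 + 4*1.008 = 172.164 g/mol.
Mass of O per formula unit: 6 × 15.999 = 95.994 g.
Weight fraction O = 95.994 / 172.164 = 0.5576.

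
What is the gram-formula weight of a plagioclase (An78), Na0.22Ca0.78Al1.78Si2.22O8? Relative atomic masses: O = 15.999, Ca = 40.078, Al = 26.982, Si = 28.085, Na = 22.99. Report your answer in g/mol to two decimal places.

274.69 g/mol

The formula mass is the sum 0.22×22.99 + 0.78×40.078 + 1.78×26.982 + 2.22×28.085 + 8×15.999.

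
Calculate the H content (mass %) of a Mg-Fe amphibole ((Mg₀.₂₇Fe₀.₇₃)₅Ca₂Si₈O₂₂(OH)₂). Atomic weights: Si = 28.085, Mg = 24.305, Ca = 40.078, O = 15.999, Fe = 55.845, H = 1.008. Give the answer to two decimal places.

0.22 mass %

Formula mass = 1.35*24.305 + 3.65*55.845 + 2*40.078 + 8*28.085 + 24*15.999 + 2*1.008 = 927.474 g/mol, of which 2.016 g is H.
So H makes up 2.016/927.474 = 0.0022 of the mass, i.e. 0.22%.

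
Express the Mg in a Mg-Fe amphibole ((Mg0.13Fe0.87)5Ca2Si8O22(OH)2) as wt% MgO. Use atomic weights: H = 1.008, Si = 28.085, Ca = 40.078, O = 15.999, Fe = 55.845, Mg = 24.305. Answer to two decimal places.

Formula mass = 949.552 g/mol.
0.65 Mg → 0.6500 mol MgO per formula unit; M(MgO) = 40.304, so MgO mass = 26.198 g.
26.198/949.552 × 100 = 2.76 wt%.

2.76 wt%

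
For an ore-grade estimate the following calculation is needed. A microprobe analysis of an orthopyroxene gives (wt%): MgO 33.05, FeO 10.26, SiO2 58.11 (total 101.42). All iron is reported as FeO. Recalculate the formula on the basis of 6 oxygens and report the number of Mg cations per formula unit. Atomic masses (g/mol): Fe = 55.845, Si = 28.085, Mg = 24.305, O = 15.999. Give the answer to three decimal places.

MgO (M=40.304): mol = 0.82002; Mg = 0.82002, O = 0.82002.
FeO (M=71.844): mol = 0.14281; Fe = 0.14281, O = 0.14281.
SiO2 (M=60.083): mol = 0.96716; Si = 0.96716, O = 1.93432.
ΣO = 2.89715; factor = 6/ΣO = 2.07100.
Mg apfu = 0.82002 × 2.07100 = 1.698.

1.698 Mg apfu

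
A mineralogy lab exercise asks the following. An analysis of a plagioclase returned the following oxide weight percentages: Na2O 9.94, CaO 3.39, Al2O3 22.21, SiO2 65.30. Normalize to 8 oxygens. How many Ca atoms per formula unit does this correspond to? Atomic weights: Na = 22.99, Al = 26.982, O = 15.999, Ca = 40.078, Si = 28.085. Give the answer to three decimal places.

Na2O (M=61.979): mol = 0.16038; Na = 0.32076, O = 0.16038.
CaO (M=56.077): mol = 0.06045; Ca = 0.06045, O = 0.06045.
Al2O3 (M=101.961): mol = 0.21783; Al = 0.43566, O = 0.65349.
SiO2 (M=60.083): mol = 1.08683; Si = 1.08683, O = 2.17366.
ΣO = 3.04798; factor = 8/ΣO = 2.62469.
Ca apfu = 0.06045 × 2.62469 = 0.159.

0.159 Ca apfu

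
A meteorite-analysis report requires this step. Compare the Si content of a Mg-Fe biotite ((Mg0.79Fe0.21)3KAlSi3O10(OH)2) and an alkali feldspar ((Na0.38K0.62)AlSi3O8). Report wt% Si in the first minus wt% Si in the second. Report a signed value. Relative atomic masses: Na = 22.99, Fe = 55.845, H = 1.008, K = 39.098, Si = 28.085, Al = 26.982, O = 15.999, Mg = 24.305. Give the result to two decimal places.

M((Mg0.79Fe0.21)3KAlSi3O10(OH)2) = 437.124 g/mol, so wt% Si = 84.255/437.124 × 100 = 19.27%.
M((Na0.38K0.62)AlSi3O8) = 272.206 g/mol, so wt% Si = 84.255/272.206 × 100 = 30.95%.
19.27 − 30.95 = -11.68 pp.

-11.68 percentage points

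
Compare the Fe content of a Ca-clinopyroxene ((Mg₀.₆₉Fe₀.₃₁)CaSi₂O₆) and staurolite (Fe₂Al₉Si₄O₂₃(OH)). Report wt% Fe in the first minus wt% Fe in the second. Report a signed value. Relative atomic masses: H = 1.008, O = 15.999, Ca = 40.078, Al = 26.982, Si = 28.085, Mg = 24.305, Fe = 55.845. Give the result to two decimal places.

Fe in (Mg₀.₆₉Fe₀.₃₁)CaSi₂O₆: molar mass 226.324 g/mol; 0.31×55.845 = 17.312 g → 7.65 wt%.
Fe in Fe₂Al₉Si₄O₂₃(OH): molar mass 851.852 g/mol; 2×55.845 = 111.690 g → 13.11 wt%.
Difference = 7.65 − 13.11 = -5.46 percentage points.

-5.46 percentage points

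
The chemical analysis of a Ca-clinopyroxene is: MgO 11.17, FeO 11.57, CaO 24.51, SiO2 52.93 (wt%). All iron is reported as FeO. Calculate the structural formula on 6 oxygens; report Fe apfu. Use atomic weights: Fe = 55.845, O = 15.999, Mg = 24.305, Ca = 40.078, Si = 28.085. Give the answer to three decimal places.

0.366 Fe apfu

MgO: 11.17/40.304 = 0.27714 mol → 0.27714 mol Mg, 0.27714 mol O.
FeO: 11.57/71.844 = 0.16104 mol → 0.16104 mol Fe, 0.16104 mol O.
CaO: 24.51/56.077 = 0.43708 mol → 0.43708 mol Ca, 0.43708 mol O.
SiO2: 52.93/60.083 = 0.88095 mol → 0.88095 mol Si, 1.76190 mol O.
Total oxygen = 2.63716 mol. Normalization factor = 6/2.63716 = 2.27517.
Fe per 6 O = 0.16104 × 2.27517 = 0.366.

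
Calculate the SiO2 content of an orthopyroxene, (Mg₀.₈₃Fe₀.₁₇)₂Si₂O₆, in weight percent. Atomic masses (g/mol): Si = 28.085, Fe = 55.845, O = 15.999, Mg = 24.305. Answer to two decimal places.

M((Mg₀.₈₃Fe₀.₁₇)₂Si₂O₆) = 211.498 g/mol; M(SiO2) = 60.083 g/mol.
Moles SiO2 per formula unit = 2 Si ÷ 1 = 2.0000.
SiO2 fraction = (2.0000 × 60.083) / 211.498 = 120.166/211.498 = 0.5682.

56.82 wt%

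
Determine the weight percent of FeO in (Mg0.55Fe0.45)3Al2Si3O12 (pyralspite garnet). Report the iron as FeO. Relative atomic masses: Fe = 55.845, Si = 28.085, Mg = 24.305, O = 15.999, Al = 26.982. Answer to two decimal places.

Molar mass of (Mg0.55Fe0.45)3Al2Si3O12 = 1.65×24.305 + 1.35×55.845 + 2×26.982 + 3×28.085 + 12×15.999 = 445.701 g/mol.
Each formula unit contains 1.35 Fe, equivalent to 1.35/1 = 1.3500 mol FeO.
M(FeO) = 1×55.845 + 1×15.999 = 71.844 g/mol.
Mass of FeO per formula unit = 1.3500 × 71.844 = 96.989 g.
FeO wt% = 96.989 / 445.701 × 100 = 21.76%.

21.76 wt%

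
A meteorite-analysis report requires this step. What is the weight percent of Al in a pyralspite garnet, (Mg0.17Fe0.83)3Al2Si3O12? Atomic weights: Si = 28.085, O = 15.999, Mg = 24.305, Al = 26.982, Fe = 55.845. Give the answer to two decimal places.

Molar mass of (Mg0.17Fe0.83)3Al2Si3O12: 0.51*24.305 + 2.49*55.845 + 2*26.982 + 3*28.085 + 12*15.999 = 481.657 g/mol.
Mass of Al per formula unit: 2 × 26.982 = 53.964 g.
Weight fraction Al = 53.964 / 481.657 = 0.1120.

11.20 wt%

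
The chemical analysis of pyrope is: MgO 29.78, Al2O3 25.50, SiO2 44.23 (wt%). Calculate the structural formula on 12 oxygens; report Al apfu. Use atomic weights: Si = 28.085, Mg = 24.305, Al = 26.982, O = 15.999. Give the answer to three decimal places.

MgO: 29.78/40.304 = 0.73888 mol → 0.73888 mol Mg, 0.73888 mol O.
Al2O3: 25.50/101.961 = 0.25010 mol → 0.50020 mol Al, 0.75030 mol O.
SiO2: 44.23/60.083 = 0.73615 mol → 0.73615 mol Si, 1.47230 mol O.
Total oxygen = 2.96148 mol. Normalization factor = 12/2.96148 = 4.05203.
Al per 12 O = 0.50020 × 4.05203 = 2.027.

2.027 Al apfu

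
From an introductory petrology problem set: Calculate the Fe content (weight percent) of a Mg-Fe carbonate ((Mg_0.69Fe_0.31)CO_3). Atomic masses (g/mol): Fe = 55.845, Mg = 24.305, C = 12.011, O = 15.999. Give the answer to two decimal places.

18.40 weight percent

M((Mg_0.69Fe_0.31)CO_3) = 94.090 g/mol.
Fe contributes 0.31 × 55.845 = 17.312 g per mole.
17.312/94.090 = 0.1840 → 18.40%.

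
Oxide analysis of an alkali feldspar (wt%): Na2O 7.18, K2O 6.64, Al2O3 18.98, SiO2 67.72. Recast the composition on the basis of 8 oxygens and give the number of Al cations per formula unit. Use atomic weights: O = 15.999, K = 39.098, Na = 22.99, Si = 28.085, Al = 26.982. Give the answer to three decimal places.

0.993 Al apfu

Na2O (M=61.979): mol = 0.11585; Na = 0.23170, O = 0.11585.
K2O (M=94.195): mol = 0.07049; K = 0.14098, O = 0.07049.
Al2O3 (M=101.961): mol = 0.18615; Al = 0.37230, O = 0.55845.
SiO2 (M=60.083): mol = 1.12711; Si = 1.12711, O = 2.25422.
ΣO = 2.99901; factor = 8/ΣO = 2.66755.
Al apfu = 0.37230 × 2.66755 = 0.993.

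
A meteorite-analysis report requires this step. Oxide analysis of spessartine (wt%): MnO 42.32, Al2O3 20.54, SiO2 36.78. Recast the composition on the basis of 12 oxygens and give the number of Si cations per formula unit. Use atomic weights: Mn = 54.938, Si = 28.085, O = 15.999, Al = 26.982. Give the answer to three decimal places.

3.029 Si apfu

MnO (M=70.937): mol = 0.59659; Mn = 0.59659, O = 0.59659.
Al2O3 (M=101.961): mol = 0.20145; Al = 0.40290, O = 0.60435.
SiO2 (M=60.083): mol = 0.61215; Si = 0.61215, O = 1.22430.
ΣO = 2.42524; factor = 12/ΣO = 4.94796.
Si apfu = 0.61215 × 4.94796 = 3.029.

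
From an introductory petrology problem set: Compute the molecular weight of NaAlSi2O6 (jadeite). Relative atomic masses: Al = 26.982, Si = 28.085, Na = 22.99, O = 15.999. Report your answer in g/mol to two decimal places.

202.14 g/mol

Na: 1 × 22.99 = 22.9900
Al: 1 × 26.982 = 26.9820
Si: 2 × 28.085 = 56.1700
O: 6 × 15.999 = 95.9940
Summing the contributions gives the formula mass.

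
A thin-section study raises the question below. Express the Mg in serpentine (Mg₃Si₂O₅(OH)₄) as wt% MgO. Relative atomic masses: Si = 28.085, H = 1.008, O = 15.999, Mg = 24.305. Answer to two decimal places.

Formula mass = 277.108 g/mol.
3 Mg → 3.0000 mol MgO per formula unit; M(MgO) = 40.304, so MgO mass = 120.912 g.
120.912/277.108 × 100 = 43.63 wt%.

43.63 wt%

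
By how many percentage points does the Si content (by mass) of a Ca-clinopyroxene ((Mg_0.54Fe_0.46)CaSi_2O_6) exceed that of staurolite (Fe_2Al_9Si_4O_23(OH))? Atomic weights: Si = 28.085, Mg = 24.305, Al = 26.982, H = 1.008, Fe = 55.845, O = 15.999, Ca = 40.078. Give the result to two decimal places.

Si in (Mg_0.54Fe_0.46)CaSi_2O_6: molar mass 231.055 g/mol; 2×28.085 = 56.170 g → 24.31 wt%.
Si in Fe_2Al_9Si_4O_23(OH): molar mass 851.852 g/mol; 4×28.085 = 112.340 g → 13.19 wt%.
Difference = 24.31 − 13.19 = 11.12 percentage points.

11.12 percentage points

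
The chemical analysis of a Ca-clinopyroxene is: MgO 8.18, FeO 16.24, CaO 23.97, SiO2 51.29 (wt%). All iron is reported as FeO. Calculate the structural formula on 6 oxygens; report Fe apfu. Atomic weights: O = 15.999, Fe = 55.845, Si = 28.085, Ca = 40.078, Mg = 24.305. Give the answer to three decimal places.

0.529 Fe apfu

MgO: 8.18/40.304 = 0.20296 mol → 0.20296 mol Mg, 0.20296 mol O.
FeO: 16.24/71.844 = 0.22605 mol → 0.22605 mol Fe, 0.22605 mol O.
CaO: 23.97/56.077 = 0.42745 mol → 0.42745 mol Ca, 0.42745 mol O.
SiO2: 51.29/60.083 = 0.85365 mol → 0.85365 mol Si, 1.70730 mol O.
Total oxygen = 2.56376 mol. Normalization factor = 6/2.56376 = 2.34031.
Fe per 6 O = 0.22605 × 2.34031 = 0.529.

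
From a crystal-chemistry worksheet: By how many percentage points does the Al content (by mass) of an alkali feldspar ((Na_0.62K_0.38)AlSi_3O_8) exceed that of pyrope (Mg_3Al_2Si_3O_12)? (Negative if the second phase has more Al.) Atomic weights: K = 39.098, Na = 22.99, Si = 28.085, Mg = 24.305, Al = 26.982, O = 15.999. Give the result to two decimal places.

-3.33 percentage points

M((Na_0.62K_0.38)AlSi_3O_8) = 268.340 g/mol, so wt% Al = 26.982/268.340 × 100 = 10.06%.
M(Mg_3Al_2Si_3O_12) = 403.122 g/mol, so wt% Al = 53.964/403.122 × 100 = 13.39%.
10.06 − 13.39 = -3.33 pp.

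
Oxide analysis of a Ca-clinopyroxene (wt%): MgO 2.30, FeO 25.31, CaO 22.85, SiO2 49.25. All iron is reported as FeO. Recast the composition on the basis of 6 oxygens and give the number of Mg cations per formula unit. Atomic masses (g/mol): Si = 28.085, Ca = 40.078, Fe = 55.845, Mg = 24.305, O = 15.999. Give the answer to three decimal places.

0.139 Mg apfu

MgO: 2.30/40.304 = 0.05707 mol → 0.05707 mol Mg, 0.05707 mol O.
FeO: 25.31/71.844 = 0.35229 mol → 0.35229 mol Fe, 0.35229 mol O.
CaO: 22.85/56.077 = 0.40748 mol → 0.40748 mol Ca, 0.40748 mol O.
SiO2: 49.25/60.083 = 0.81970 mol → 0.81970 mol Si, 1.63940 mol O.
Total oxygen = 2.45624 mol. Normalization factor = 6/2.45624 = 2.44276.
Mg per 6 O = 0.05707 × 2.44276 = 0.139.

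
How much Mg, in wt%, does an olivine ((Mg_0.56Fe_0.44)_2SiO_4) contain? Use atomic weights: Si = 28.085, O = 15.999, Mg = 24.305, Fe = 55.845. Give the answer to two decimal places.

16.16 wt%

Molar mass of (Mg_0.56Fe_0.44)_2SiO_4: 1.12*24.305 + 0.88*55.845 + 1*28.085 + 4*15.999 = 168.446 g/mol.
Mass of Mg per formula unit: 1.12 × 24.305 = 27.222 g.
Weight fraction Mg = 27.222 / 168.446 = 0.1616.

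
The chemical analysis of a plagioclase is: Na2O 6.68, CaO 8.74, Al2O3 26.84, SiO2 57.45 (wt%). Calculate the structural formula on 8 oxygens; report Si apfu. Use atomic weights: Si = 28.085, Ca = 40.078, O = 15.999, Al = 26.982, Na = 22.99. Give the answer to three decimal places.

2.579 Si apfu

Na2O (M=61.979): mol = 0.10778; Na = 0.21556, O = 0.10778.
CaO (M=56.077): mol = 0.15586; Ca = 0.15586, O = 0.15586.
Al2O3 (M=101.961): mol = 0.26324; Al = 0.52648, O = 0.78972.
SiO2 (M=60.083): mol = 0.95618; Si = 0.95618, O = 1.91236.
ΣO = 2.96572; factor = 8/ΣO = 2.69749.
Si apfu = 0.95618 × 2.69749 = 2.579.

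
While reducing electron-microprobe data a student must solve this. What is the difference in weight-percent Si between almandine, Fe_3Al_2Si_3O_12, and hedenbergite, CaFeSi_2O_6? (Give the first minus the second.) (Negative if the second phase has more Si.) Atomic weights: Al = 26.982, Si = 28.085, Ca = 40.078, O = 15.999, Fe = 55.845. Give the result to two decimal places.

M(Fe_3Al_2Si_3O_12) = 497.742 g/mol, so wt% Si = 84.255/497.742 × 100 = 16.93%.
M(CaFeSi_2O_6) = 248.087 g/mol, so wt% Si = 56.170/248.087 × 100 = 22.64%.
16.93 − 22.64 = -5.71 pp.

-5.71 percentage points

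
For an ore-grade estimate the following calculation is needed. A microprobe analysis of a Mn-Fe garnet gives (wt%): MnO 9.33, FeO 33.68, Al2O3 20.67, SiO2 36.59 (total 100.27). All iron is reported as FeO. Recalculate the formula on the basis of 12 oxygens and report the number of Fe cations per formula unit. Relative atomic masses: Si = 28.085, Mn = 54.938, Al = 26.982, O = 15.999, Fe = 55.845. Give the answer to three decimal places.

2.318 Fe apfu

9.33 wt% MnO ÷ 70.937 g/mol = 0.13153 mol, giving 0.13153 Mn and 0.13153 O.
33.68 wt% FeO ÷ 71.844 g/mol = 0.46879 mol, giving 0.46879 Fe and 0.46879 O.
20.67 wt% Al2O3 ÷ 101.961 g/mol = 0.20272 mol, giving 0.40544 Al and 0.60816 O.
36.59 wt% SiO2 ÷ 60.083 g/mol = 0.60899 mol, giving 0.60899 Si and 1.21798 O.
Oxygen sums to 2.42646; scaling by 12/2.42646 = 4.94548 puts the formula on 12 O.
Fe: 0.46879 × 4.94548 = 2.318 atoms per formula unit.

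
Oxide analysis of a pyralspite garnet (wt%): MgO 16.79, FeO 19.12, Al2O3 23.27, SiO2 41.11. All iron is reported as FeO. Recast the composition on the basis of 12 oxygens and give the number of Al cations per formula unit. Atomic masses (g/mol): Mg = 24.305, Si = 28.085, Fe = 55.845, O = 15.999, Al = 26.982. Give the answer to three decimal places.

16.79 wt% MgO ÷ 40.304 g/mol = 0.41658 mol, giving 0.41658 Mg and 0.41658 O.
19.12 wt% FeO ÷ 71.844 g/mol = 0.26613 mol, giving 0.26613 Fe and 0.26613 O.
23.27 wt% Al2O3 ÷ 101.961 g/mol = 0.22822 mol, giving 0.45644 Al and 0.68466 O.
41.11 wt% SiO2 ÷ 60.083 g/mol = 0.68422 mol, giving 0.68422 Si and 1.36844 O.
Oxygen sums to 2.73581; scaling by 12/2.73581 = 4.38627 puts the formula on 12 O.
Al: 0.45644 × 4.38627 = 2.002 atoms per formula unit.

2.002 Al apfu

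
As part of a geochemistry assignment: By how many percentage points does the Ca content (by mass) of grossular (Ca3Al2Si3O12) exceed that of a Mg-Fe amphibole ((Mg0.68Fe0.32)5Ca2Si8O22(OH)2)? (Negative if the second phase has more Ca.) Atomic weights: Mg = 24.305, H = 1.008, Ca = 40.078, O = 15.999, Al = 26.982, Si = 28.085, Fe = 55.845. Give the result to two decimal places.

17.40 percentage points

Ca in Ca3Al2Si3O12: molar mass 450.441 g/mol; 3×40.078 = 120.234 g → 26.69 wt%.
Ca in (Mg0.68Fe0.32)5Ca2Si8O22(OH)2: molar mass 862.817 g/mol; 2×40.078 = 80.156 g → 9.29 wt%.
Difference = 26.69 − 9.29 = 17.40 percentage points.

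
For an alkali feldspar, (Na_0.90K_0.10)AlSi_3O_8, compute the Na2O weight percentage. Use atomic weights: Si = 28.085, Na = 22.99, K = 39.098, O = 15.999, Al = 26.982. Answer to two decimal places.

10.57 wt%

M((Na_0.90K_0.10)AlSi_3O_8) = 263.830 g/mol; M(Na2O) = 61.979 g/mol.
Moles Na2O per formula unit = 0.90 Na ÷ 2 = 0.4500.
Na2O fraction = (0.4500 × 61.979) / 263.830 = 27.891/263.830 = 0.1057.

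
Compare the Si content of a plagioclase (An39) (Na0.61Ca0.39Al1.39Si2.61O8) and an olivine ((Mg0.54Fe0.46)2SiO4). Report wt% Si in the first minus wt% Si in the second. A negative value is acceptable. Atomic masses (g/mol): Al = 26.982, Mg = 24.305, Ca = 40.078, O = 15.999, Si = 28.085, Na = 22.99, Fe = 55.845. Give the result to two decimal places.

Si in Na0.61Ca0.39Al1.39Si2.61O8: molar mass 268.453 g/mol; 2.61×28.085 = 73.302 g → 27.31 wt%.
Si in (Mg0.54Fe0.46)2SiO4: molar mass 169.708 g/mol; 1×28.085 = 28.085 g → 16.55 wt%.
Difference = 27.31 − 16.55 = 10.76 percentage points.

10.76 percentage points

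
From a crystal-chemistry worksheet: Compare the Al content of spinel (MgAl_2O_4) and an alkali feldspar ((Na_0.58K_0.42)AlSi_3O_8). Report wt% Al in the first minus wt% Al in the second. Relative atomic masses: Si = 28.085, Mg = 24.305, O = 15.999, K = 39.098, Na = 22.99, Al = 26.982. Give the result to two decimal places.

27.90 percentage points

First mineral: 53.964 g Al in 142.265 g formula = 37.93 wt% Al.
Second mineral: 26.982 g Al in 268.984 g formula = 10.03 wt% Al.
37.93% − 10.03% gives a difference of 27.90 percentage points.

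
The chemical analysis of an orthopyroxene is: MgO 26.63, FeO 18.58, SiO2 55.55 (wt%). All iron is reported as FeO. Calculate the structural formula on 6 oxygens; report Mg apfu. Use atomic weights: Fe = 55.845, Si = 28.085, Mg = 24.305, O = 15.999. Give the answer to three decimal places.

MgO: 26.63/40.304 = 0.66073 mol → 0.66073 mol Mg, 0.66073 mol O.
FeO: 18.58/71.844 = 0.25862 mol → 0.25862 mol Fe, 0.25862 mol O.
SiO2: 55.55/60.083 = 0.92455 mol → 0.92455 mol Si, 1.84910 mol O.
Total oxygen = 2.76845 mol. Normalization factor = 6/2.76845 = 2.16728.
Mg per 6 O = 0.66073 × 2.16728 = 1.432.

1.432 Mg apfu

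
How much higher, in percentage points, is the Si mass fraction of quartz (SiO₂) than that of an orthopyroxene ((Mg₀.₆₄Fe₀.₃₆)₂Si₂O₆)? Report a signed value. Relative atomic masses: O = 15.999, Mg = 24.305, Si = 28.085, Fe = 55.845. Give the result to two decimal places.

Si in SiO₂: molar mass 60.083 g/mol; 1×28.085 = 28.085 g → 46.74 wt%.
Si in (Mg₀.₆₄Fe₀.₃₆)₂Si₂O₆: molar mass 223.483 g/mol; 2×28.085 = 56.170 g → 25.13 wt%.
Difference = 46.74 − 25.13 = 21.61 percentage points.

21.61 percentage points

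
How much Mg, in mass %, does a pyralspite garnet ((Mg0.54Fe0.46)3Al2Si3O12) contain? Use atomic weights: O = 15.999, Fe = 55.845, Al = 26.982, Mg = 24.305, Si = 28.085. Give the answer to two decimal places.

M((Mg0.54Fe0.46)3Al2Si3O12) = 446.647 g/mol.
Mg contributes 1.62 × 24.305 = 39.374 g per mole.
39.374/446.647 = 0.0882 → 8.82%.

8.82 mass %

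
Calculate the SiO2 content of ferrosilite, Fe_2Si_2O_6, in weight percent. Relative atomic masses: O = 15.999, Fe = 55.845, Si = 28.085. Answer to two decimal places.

Molar mass of Fe_2Si_2O_6 = 2×55.845 + 2×28.085 + 6×15.999 = 263.854 g/mol.
Each formula unit contains 2 Si, equivalent to 2/1 = 2.0000 mol SiO2.
M(SiO2) = 1×28.085 + 2×15.999 = 60.083 g/mol.
Mass of SiO2 per formula unit = 2.0000 × 60.083 = 120.166 g.
SiO2 wt% = 120.166 / 263.854 × 100 = 45.54%.

45.54 wt%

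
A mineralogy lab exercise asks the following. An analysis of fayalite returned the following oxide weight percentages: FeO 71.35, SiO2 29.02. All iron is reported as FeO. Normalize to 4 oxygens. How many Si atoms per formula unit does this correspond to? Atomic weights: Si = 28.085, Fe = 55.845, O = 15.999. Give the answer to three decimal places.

FeO (M=71.844): mol = 0.99312; Fe = 0.99312, O = 0.99312.
SiO2 (M=60.083): mol = 0.48300; Si = 0.48300, O = 0.96600.
ΣO = 1.95912; factor = 4/ΣO = 2.04173.
Si apfu = 0.48300 × 2.04173 = 0.986.

0.986 Si apfu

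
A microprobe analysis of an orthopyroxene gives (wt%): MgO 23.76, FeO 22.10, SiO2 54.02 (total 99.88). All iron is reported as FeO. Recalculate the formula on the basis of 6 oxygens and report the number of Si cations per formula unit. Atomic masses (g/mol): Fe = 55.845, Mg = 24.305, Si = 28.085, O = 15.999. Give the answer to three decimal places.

MgO (M=40.304): mol = 0.58952; Mg = 0.58952, O = 0.58952.
FeO (M=71.844): mol = 0.30761; Fe = 0.30761, O = 0.30761.
SiO2 (M=60.083): mol = 0.89909; Si = 0.89909, O = 1.79818.
ΣO = 2.69531; factor = 6/ΣO = 2.22609.
Si apfu = 0.89909 × 2.22609 = 2.001.

2.001 Si apfu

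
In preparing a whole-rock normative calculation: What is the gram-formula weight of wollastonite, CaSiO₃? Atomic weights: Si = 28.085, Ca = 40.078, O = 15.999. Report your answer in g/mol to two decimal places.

Ca: 1 × 40.078 = 40.0780
Si: 1 × 28.085 = 28.0850
O: 3 × 15.999 = 47.9970
Summing the contributions gives the formula mass.

116.16 g/mol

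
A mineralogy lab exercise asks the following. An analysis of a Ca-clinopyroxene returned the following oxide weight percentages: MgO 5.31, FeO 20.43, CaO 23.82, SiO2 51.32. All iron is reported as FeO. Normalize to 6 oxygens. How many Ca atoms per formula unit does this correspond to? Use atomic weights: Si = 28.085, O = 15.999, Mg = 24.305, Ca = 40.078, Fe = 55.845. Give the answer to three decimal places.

MgO (M=40.304): mol = 0.13175; Mg = 0.13175, O = 0.13175.
FeO (M=71.844): mol = 0.28437; Fe = 0.28437, O = 0.28437.
CaO (M=56.077): mol = 0.42477; Ca = 0.42477, O = 0.42477.
SiO2 (M=60.083): mol = 0.85415; Si = 0.85415, O = 1.70830.
ΣO = 2.54919; factor = 6/ΣO = 2.35369.
Ca apfu = 0.42477 × 2.35369 = 1.000.

1.000 Ca apfu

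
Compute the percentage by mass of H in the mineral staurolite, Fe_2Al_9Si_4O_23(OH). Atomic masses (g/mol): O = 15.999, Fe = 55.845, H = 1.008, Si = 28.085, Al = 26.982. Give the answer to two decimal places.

0.12 weight percent

Formula mass = 2·55.845 + 9·26.982 + 4·28.085 + 24·15.999 + 1·1.008 = 851.852 g/mol, of which 1.008 g is H.
So H makes up 1.008/851.852 = 0.0012 of the mass, i.e. 0.12%.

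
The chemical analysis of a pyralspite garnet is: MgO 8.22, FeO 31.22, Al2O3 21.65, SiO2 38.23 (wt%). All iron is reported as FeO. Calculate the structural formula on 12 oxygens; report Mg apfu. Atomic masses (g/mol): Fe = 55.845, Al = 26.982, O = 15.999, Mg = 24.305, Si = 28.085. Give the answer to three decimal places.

0.960 Mg apfu

MgO (M=40.304): mol = 0.20395; Mg = 0.20395, O = 0.20395.
FeO (M=71.844): mol = 0.43455; Fe = 0.43455, O = 0.43455.
Al2O3 (M=101.961): mol = 0.21234; Al = 0.42468, O = 0.63702.
SiO2 (M=60.083): mol = 0.63629; Si = 0.63629, O = 1.27258.
ΣO = 2.54810; factor = 12/ΣO = 4.70939.
Mg apfu = 0.20395 × 4.70939 = 0.960.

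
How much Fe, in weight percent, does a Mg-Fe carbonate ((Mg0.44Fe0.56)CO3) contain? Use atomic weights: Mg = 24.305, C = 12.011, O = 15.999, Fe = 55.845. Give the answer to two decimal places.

30.67 weight percent

Molar mass of (Mg0.44Fe0.56)CO3: 0.44·24.305 + 0.56·55.845 + 1·12.011 + 3·15.999 = 101.975 g/mol.
Mass of Fe per formula unit: 0.56 × 55.845 = 31.273 g.
Weight fraction Fe = 31.273 / 101.975 = 0.3067.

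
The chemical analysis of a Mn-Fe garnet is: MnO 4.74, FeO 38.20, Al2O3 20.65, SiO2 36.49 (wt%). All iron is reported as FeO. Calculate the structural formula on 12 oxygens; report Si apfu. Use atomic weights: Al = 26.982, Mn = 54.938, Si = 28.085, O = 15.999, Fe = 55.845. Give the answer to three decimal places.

MnO: 4.74/70.937 = 0.06682 mol → 0.06682 mol Mn, 0.06682 mol O.
FeO: 38.20/71.844 = 0.53171 mol → 0.53171 mol Fe, 0.53171 mol O.
Al2O3: 20.65/101.961 = 0.20253 mol → 0.40506 mol Al, 0.60759 mol O.
SiO2: 36.49/60.083 = 0.60733 mol → 0.60733 mol Si, 1.21466 mol O.
Total oxygen = 2.42078 mol. Normalization factor = 12/2.42078 = 4.95708.
Si per 12 O = 0.60733 × 4.95708 = 3.011.

3.011 Si apfu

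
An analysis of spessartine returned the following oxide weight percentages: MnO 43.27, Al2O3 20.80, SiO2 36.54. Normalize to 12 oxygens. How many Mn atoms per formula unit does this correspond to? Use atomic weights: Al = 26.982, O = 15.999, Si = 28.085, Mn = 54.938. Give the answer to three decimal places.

3.002 Mn apfu

43.27 wt% MnO ÷ 70.937 g/mol = 0.60998 mol, giving 0.60998 Mn and 0.60998 O.
20.80 wt% Al2O3 ÷ 101.961 g/mol = 0.20400 mol, giving 0.40800 Al and 0.61200 O.
36.54 wt% SiO2 ÷ 60.083 g/mol = 0.60816 mol, giving 0.60816 Si and 1.21632 O.
Oxygen sums to 2.43830; scaling by 12/2.43830 = 4.92146 puts the formula on 12 O.
Mn: 0.60998 × 4.92146 = 3.002 atoms per formula unit.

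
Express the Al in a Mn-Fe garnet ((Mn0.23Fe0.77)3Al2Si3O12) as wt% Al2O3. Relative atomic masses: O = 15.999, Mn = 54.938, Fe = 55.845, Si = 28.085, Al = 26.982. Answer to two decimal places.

20.51 wt%

Molar mass of (Mn0.23Fe0.77)3Al2Si3O12 = 0.69·54.938 + 2.31·55.845 + 2·26.982 + 3·28.085 + 12·15.999 = 497.116 g/mol.
Each formula unit contains 2 Al, equivalent to 2/2 = 1.0000 mol Al2O3.
M(Al2O3) = 2×26.982 + 3×15.999 = 101.961 g/mol.
Mass of Al2O3 per formula unit = 1.0000 × 101.961 = 101.961 g.
Al2O3 wt% = 101.961 / 497.116 × 100 = 20.51%.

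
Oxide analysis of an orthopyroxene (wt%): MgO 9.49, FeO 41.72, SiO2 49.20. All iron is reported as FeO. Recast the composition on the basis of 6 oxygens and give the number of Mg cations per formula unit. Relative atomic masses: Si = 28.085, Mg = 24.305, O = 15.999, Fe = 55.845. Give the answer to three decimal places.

0.576 Mg apfu

MgO (M=40.304): mol = 0.23546; Mg = 0.23546, O = 0.23546.
FeO (M=71.844): mol = 0.58070; Fe = 0.58070, O = 0.58070.
SiO2 (M=60.083): mol = 0.81887; Si = 0.81887, O = 1.63774.
ΣO = 2.45390; factor = 6/ΣO = 2.44509.
Mg apfu = 0.23546 × 2.44509 = 0.576.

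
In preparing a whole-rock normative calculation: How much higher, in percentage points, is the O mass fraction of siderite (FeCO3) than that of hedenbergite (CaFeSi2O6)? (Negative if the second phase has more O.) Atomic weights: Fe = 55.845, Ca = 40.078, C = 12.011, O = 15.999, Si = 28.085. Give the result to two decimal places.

2.74 percentage points

First mineral: 47.997 g O in 115.853 g formula = 41.43 wt% O.
Second mineral: 95.994 g O in 248.087 g formula = 38.69 wt% O.
41.43% − 38.69% gives a difference of 2.74 percentage points.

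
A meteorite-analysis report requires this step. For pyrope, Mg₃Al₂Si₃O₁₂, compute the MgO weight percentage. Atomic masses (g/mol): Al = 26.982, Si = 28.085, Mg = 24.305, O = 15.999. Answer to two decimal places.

29.99 wt%

Formula mass = 403.122 g/mol.
3 Mg → 3.0000 mol MgO per formula unit; M(MgO) = 40.304, so MgO mass = 120.912 g.
120.912/403.122 × 100 = 29.99 wt%.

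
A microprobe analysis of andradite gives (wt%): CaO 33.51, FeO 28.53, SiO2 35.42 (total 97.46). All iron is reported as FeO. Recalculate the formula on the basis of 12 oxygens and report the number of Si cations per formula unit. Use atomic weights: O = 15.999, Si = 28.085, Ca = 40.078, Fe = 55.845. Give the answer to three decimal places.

33.51 wt% CaO ÷ 56.077 g/mol = 0.59757 mol, giving 0.59757 Ca and 0.59757 O.
28.53 wt% FeO ÷ 71.844 g/mol = 0.39711 mol, giving 0.39711 Fe and 0.39711 O.
35.42 wt% SiO2 ÷ 60.083 g/mol = 0.58952 mol, giving 0.58952 Si and 1.17904 O.
Oxygen sums to 2.17372; scaling by 12/2.17372 = 5.52049 puts the formula on 12 O.
Si: 0.58952 × 5.52049 = 3.254 atoms per formula unit.

3.254 Si apfu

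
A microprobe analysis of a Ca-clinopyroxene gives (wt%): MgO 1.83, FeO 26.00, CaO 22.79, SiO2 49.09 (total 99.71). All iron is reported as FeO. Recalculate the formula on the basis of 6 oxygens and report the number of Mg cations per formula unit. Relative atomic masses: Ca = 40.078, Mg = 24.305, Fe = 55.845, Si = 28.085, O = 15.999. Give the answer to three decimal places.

MgO (M=40.304): mol = 0.04540; Mg = 0.04540, O = 0.04540.
FeO (M=71.844): mol = 0.36190; Fe = 0.36190, O = 0.36190.
CaO (M=56.077): mol = 0.40641; Ca = 0.40641, O = 0.40641.
SiO2 (M=60.083): mol = 0.81704; Si = 0.81704, O = 1.63408.
ΣO = 2.44779; factor = 6/ΣO = 2.45119.
Mg apfu = 0.04540 × 2.45119 = 0.111.

0.111 Mg apfu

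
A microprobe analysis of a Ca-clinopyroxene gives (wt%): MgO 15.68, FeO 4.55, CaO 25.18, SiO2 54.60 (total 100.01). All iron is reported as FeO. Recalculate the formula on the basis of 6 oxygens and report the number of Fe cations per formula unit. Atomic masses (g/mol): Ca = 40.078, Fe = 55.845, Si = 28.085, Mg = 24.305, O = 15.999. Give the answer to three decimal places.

0.140 Fe apfu

15.68 wt% MgO ÷ 40.304 g/mol = 0.38904 mol, giving 0.38904 Mg and 0.38904 O.
4.55 wt% FeO ÷ 71.844 g/mol = 0.06333 mol, giving 0.06333 Fe and 0.06333 O.
25.18 wt% CaO ÷ 56.077 g/mol = 0.44903 mol, giving 0.44903 Ca and 0.44903 O.
54.60 wt% SiO2 ÷ 60.083 g/mol = 0.90874 mol, giving 0.90874 Si and 1.81748 O.
Oxygen sums to 2.71888; scaling by 6/2.71888 = 2.20679 puts the formula on 6 O.
Fe: 0.06333 × 2.20679 = 0.140 atoms per formula unit.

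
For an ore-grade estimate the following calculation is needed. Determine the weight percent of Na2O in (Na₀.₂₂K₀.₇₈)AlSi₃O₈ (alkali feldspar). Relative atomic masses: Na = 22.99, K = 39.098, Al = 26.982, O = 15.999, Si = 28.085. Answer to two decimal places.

Molar mass of (Na₀.₂₂K₀.₇₈)AlSi₃O₈ = 0.22×22.99 + 0.78×39.098 + 1×26.982 + 3×28.085 + 8×15.999 = 274.783 g/mol.
Each formula unit contains 0.22 Na, equivalent to 0.22/2 = 0.1100 mol Na2O.
M(Na2O) = 2×22.99 + 1×15.999 = 61.979 g/mol.
Mass of Na2O per formula unit = 0.1100 × 61.979 = 6.818 g.
Na2O wt% = 6.818 / 274.783 × 100 = 2.48%.

2.48 wt%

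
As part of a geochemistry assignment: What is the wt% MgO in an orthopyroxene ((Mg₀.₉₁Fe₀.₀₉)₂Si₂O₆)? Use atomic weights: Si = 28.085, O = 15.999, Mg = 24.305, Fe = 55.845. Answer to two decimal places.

Formula mass = 206.451 g/mol.
1.82 Mg → 1.8200 mol MgO per formula unit; M(MgO) = 40.304, so MgO mass = 73.353 g.
73.353/206.451 × 100 = 35.53 wt%.

35.53 wt%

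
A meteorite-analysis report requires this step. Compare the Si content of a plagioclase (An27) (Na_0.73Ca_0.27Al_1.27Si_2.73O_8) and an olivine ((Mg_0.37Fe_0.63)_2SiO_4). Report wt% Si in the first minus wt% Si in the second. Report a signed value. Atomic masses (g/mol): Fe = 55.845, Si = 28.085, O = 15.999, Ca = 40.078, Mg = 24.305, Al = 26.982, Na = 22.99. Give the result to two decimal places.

M(Na_0.73Ca_0.27Al_1.27Si_2.73O_8) = 266.535 g/mol, so wt% Si = 76.672/266.535 × 100 = 28.77%.
M((Mg_0.37Fe_0.63)_2SiO_4) = 180.431 g/mol, so wt% Si = 28.085/180.431 × 100 = 15.57%.
28.77 − 15.57 = 13.20 pp.

13.20 percentage points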